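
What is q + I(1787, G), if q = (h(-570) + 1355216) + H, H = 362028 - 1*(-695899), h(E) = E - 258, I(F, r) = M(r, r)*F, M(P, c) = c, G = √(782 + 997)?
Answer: 2412315 + 1787*√1779 ≈ 2.4877e+6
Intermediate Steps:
G = √1779 ≈ 42.178
I(F, r) = F*r (I(F, r) = r*F = F*r)
h(E) = -258 + E
H = 1057927 (H = 362028 + 695899 = 1057927)
q = 2412315 (q = ((-258 - 570) + 1355216) + 1057927 = (-828 + 1355216) + 1057927 = 1354388 + 1057927 = 2412315)
q + I(1787, G) = 2412315 + 1787*√1779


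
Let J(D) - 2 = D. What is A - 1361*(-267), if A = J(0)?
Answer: 363389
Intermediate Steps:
J(D) = 2 + D
A = 2 (A = 2 + 0 = 2)
A - 1361*(-267) = 2 - 1361*(-267) = 2 + 363387 = 363389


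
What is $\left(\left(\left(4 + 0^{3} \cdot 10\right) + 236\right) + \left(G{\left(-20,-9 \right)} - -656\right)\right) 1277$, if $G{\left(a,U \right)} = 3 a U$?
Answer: $1833772$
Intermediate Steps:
$G{\left(a,U \right)} = 3 U a$
$\left(\left(\left(4 + 0^{3} \cdot 10\right) + 236\right) + \left(G{\left(-20,-9 \right)} - -656\right)\right) 1277 = \left(\left(\left(4 + 0^{3} \cdot 10\right) + 236\right) + \left(3 \left(-9\right) \left(-20\right) - -656\right)\right) 1277 = \left(\left(\left(4 + 0 \cdot 10\right) + 236\right) + \left(540 + 656\right)\right) 1277 = \left(\left(\left(4 + 0\right) + 236\right) + 1196\right) 1277 = \left(\left(4 + 236\right) + 1196\right) 1277 = \left(240 + 1196\right) 1277 = 1436 \cdot 1277 = 1833772$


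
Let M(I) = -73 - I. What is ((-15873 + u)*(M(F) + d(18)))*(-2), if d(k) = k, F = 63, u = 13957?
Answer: -452176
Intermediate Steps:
((-15873 + u)*(M(F) + d(18)))*(-2) = ((-15873 + 13957)*((-73 - 1*63) + 18))*(-2) = -1916*((-73 - 63) + 18)*(-2) = -1916*(-136 + 18)*(-2) = -1916*(-118)*(-2) = 226088*(-2) = -452176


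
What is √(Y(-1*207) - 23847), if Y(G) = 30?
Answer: I*√23817 ≈ 154.33*I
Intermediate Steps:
√(Y(-1*207) - 23847) = √(30 - 23847) = √(-23817) = I*√23817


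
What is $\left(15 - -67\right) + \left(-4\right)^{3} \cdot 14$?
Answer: $-814$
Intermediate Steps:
$\left(15 - -67\right) + \left(-4\right)^{3} \cdot 14 = \left(15 + 67\right) - 896 = 82 - 896 = -814$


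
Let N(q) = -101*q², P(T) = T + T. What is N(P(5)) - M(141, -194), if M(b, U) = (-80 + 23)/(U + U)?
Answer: -3918857/388 ≈ -10100.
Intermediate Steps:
M(b, U) = -57/(2*U) (M(b, U) = -57*1/(2*U) = -57/(2*U))
P(T) = 2*T
N(P(5)) - M(141, -194) = -101*(2*5)² - (-57)/(2*(-194)) = -101*10² - (-57)*(-1)/(2*194) = -101*100 - 1*57/388 = -10100 - 57/388 = -3918857/388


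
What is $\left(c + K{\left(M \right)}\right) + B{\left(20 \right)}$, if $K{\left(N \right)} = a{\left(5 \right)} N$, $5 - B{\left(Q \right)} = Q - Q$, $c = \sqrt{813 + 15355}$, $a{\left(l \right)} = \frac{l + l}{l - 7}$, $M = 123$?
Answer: $-610 + 2 \sqrt{4042} \approx -482.85$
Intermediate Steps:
$a{\left(l \right)} = \frac{2 l}{-7 + l}$
$c = 2 \sqrt{4042}$ ($c = \sqrt{16168} = 2 \sqrt{4042} \approx 127.15$)
$B{\left(Q \right)} = 5$ ($B{\left(Q \right)} = 5 - \left(Q - Q\right) = 5 - 0 = 5 + 0 = 5$)
$K{\left(N \right)} = - 5 N$ ($K{\left(N \right)} = 2 \cdot 5 \frac{1}{-7 + 5} N = 2 \cdot 5 \frac{1}{-2} N = 2 \cdot 5 \left(- \frac{1}{2}\right) N = - 5 N$)
$\left(c + K{\left(M \right)}\right) + B{\left(20 \right)} = \left(2 \sqrt{4042} - 615\right) + 5 = \left(-615 + 2 \sqrt{4042}\right) + 5 = -610 + 2 \sqrt{4042}$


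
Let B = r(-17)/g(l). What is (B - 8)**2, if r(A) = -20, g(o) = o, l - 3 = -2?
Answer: 784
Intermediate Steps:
l = 1 (l = 3 - 2 = 1)
B = -20 (B = -20/1 = -20*1 = -20)
(B - 8)**2 = (-20 - 8)**2 = (-28)**2 = 784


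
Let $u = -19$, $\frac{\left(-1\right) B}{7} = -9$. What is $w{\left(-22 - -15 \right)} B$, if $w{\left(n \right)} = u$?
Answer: $-1197$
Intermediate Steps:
$B = 63$ ($B = \left(-7\right) \left(-9\right) = 63$)
$w{\left(n \right)} = -19$
$w{\left(-22 - -15 \right)} B = \left(-19\right) 63 = -1197$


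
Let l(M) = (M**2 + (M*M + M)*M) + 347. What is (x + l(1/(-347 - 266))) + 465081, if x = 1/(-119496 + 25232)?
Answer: 10106011659995040827/21713372766808 ≈ 4.6543e+5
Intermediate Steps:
x = -1/94264 (x = 1/(-94264) = -1/94264 ≈ -1.0609e-5)
l(M) = 347 + M**2 + M*(M + M**2) (l(M) = (M**2 + (M**2 + M)*M) + 347 = (M**2 + (M + M**2)*M) + 347 = (M**2 + M*(M + M**2)) + 347 = 347 + M**2 + M*(M + M**2))
(x + l(1/(-347 - 266))) + 465081 = (-1/94264 + (347 + (1/(-347 - 266))**3 + 2*(1/(-347 - 266))**2)) + 465081 = (-1/94264 + (347 + (1/(-613))**3 + 2*(1/(-613))**2)) + 465081 = (-1/94264 + (347 + (-1/613)**3 + 2*(-1/613)**2)) + 465081 = (-1/94264 + (347 - 1/230346397 + 2*(1/375769))) + 465081 = (-1/94264 + (347 - 1/230346397 + 2/375769)) + 465081 = (-1/94264 + 79930200984/230346397) + 465081 = 7534540235209379/21713372766808 + 465081 = 10106011659995040827/21713372766808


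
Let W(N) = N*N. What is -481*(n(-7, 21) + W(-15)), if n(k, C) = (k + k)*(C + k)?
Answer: -13949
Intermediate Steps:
W(N) = N²
n(k, C) = 2*k*(C + k) (n(k, C) = (2*k)*(C + k) = 2*k*(C + k))
-481*(n(-7, 21) + W(-15)) = -481*(2*(-7)*(21 - 7) + (-15)²) = -481*(2*(-7)*14 + 225) = -481*(-196 + 225) = -481*29 = -13949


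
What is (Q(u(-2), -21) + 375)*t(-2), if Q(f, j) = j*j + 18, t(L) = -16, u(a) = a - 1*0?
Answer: -13344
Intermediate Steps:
u(a) = a (u(a) = a + 0 = a)
Q(f, j) = 18 + j**2 (Q(f, j) = j**2 + 18 = 18 + j**2)
(Q(u(-2), -21) + 375)*t(-2) = ((18 + (-21)**2) + 375)*(-16) = ((18 + 441) + 375)*(-16) = (459 + 375)*(-16) = 834*(-16) = -13344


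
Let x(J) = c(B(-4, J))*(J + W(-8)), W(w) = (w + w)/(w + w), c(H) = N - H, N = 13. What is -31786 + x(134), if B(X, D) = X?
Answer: -29491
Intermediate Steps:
c(H) = 13 - H
W(w) = 1 (W(w) = (2*w)/((2*w)) = (2*w)*(1/(2*w)) = 1)
x(J) = 17 + 17*J (x(J) = (13 - 1*(-4))*(J + 1) = (13 + 4)*(1 + J) = 17*(1 + J) = 17 + 17*J)
-31786 + x(134) = -31786 + (17 + 17*134) = -31786 + (17 + 2278) = -31786 + 2295 = -29491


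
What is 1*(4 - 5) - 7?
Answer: -8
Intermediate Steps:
1*(4 - 5) - 7 = 1*(-1) - 7 = -1 - 7 = -8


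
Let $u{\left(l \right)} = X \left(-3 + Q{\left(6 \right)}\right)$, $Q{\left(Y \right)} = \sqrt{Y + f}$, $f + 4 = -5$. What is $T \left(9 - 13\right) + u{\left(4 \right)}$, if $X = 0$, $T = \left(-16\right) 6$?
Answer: $384$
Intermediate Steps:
$f = -9$ ($f = -4 - 5 = -9$)
$T = -96$
$Q{\left(Y \right)} = \sqrt{-9 + Y}$ ($Q{\left(Y \right)} = \sqrt{Y - 9} = \sqrt{-9 + Y}$)
$u{\left(l \right)} = 0$ ($u{\left(l \right)} = 0 \left(-3 + \sqrt{-9 + 6}\right) = 0 \left(-3 + \sqrt{-3}\right) = 0 \left(-3 + i \sqrt{3}\right) = 0$)
$T \left(9 - 13\right) + u{\left(4 \right)} = - 96 \left(9 - 13\right) + 0 = \left(-96\right) \left(-4\right) + 0 = 384 + 0 = 384$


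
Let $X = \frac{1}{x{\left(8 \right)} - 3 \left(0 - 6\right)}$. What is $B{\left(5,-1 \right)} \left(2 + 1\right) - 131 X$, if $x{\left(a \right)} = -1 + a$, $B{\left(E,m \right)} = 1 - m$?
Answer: $\frac{19}{25} \approx 0.76$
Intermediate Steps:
$X = \frac{1}{25}$ ($X = \frac{1}{\left(-1 + 8\right) - 3 \left(0 - 6\right)} = \frac{1}{7 - -18} = \frac{1}{7 + 18} = \frac{1}{25} \approx 0.04$)
$B{\left(5,-1 \right)} \left(2 + 1\right) - 131 X = \left(1 - -1\right) \left(2 + 1\right) - \frac{131}{25} = \left(1 + 1\right) 3 - \frac{131}{25} = 2 \cdot 3 - \frac{131}{25} = 6 - \frac{131}{25} = \frac{19}{25}$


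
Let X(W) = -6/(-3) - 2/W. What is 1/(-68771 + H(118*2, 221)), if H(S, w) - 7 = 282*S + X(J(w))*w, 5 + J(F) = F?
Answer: -108/191381 ≈ -0.00056432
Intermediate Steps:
J(F) = -5 + F
X(W) = 2 - 2/W (X(W) = -6*(-1/3) - 2/W = 2 - 2/W)
H(S, w) = 7 + 282*S + w*(2 - 2/(-5 + w)) (H(S, w) = 7 + (282*S + (2 - 2/(-5 + w))*w) = 7 + (282*S + w*(2 - 2/(-5 + w))) = 7 + 282*S + w*(2 - 2/(-5 + w)))
1/(-68771 + H(118*2, 221)) = 1/(-68771 + ((-5 + 221)*(7 + 282*(118*2)) + 2*221*(-6 + 221))/(-5 + 221)) = 1/(-68771 + (216*(7 + 282*236) + 2*221*215)/216) = 1/(-68771 + (216*(7 + 66552) + 95030)/216) = 1/(-68771 + (216*66559 + 95030)/216) = 1/(-68771 + (14376744 + 95030)/216) = 1/(-68771 + (1/216)*14471774) = 1/(-68771 + 7235887/108) = 1/(-191381/108) = -108/191381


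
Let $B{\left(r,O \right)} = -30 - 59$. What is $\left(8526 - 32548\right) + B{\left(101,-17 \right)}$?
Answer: $-24111$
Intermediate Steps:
$B{\left(r,O \right)} = -89$ ($B{\left(r,O \right)} = -30 - 59 = -89$)
$\left(8526 - 32548\right) + B{\left(101,-17 \right)} = \left(8526 - 32548\right) - 89 = -24022 - 89 = -24111$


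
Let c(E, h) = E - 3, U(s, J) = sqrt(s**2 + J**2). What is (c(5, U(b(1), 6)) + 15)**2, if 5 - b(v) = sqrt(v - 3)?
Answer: 289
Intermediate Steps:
b(v) = 5 - sqrt(-3 + v) (b(v) = 5 - sqrt(v - 3) = 5 - sqrt(-3 + v))
U(s, J) = sqrt(J**2 + s**2)
c(E, h) = -3 + E
(c(5, U(b(1), 6)) + 15)**2 = ((-3 + 5) + 15)**2 = (2 + 15)**2 = 17**2 = 289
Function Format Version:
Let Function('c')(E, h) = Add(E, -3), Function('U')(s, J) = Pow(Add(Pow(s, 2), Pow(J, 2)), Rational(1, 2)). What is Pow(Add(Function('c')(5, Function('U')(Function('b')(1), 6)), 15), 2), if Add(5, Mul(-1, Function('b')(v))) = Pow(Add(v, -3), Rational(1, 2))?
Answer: 289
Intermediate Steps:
Function('b')(v) = Add(5, Mul(-1, Pow(Add(-3, v), Rational(1, 2)))) (Function('b')(v) = Add(5, Mul(-1, Pow(Add(v, -3), Rational(1, 2)))) = Add(5, Mul(-1, Pow(Add(-3, v), Rational(1, 2)))))
Function('U')(s, J) = Pow(Add(Pow(J, 2), Pow(s, 2)), Rational(1, 2))
Function('c')(E, h) = Add(-3, E)
Pow(Add(Function('c')(5, Function('U')(Function('b')(1), 6)), 15), 2) = Pow(Add(Add(-3, 5), 15), 2) = Pow(Add(2, 15), 2) = Pow(17, 2) = 289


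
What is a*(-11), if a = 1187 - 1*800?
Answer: -4257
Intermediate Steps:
a = 387 (a = 1187 - 800 = 387)
a*(-11) = 387*(-11) = -4257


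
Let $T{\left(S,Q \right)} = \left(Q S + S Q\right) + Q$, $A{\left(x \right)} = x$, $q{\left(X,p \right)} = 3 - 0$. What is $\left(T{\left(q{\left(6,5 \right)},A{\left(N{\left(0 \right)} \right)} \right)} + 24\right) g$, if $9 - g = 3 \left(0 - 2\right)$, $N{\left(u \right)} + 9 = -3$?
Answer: $-900$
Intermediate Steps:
$N{\left(u \right)} = -12$ ($N{\left(u \right)} = -9 - 3 = -12$)
$q{\left(X,p \right)} = 3$ ($q{\left(X,p \right)} = 3 + 0 = 3$)
$T{\left(S,Q \right)} = Q + 2 Q S$ ($T{\left(S,Q \right)} = \left(Q S + Q S\right) + Q = 2 Q S + Q = Q + 2 Q S$)
$g = 15$ ($g = 9 - 3 \left(0 - 2\right) = 9 - 3 \left(-2\right) = 9 - -6 = 9 + 6 = 15$)
$\left(T{\left(q{\left(6,5 \right)},A{\left(N{\left(0 \right)} \right)} \right)} + 24\right) g = \left(- 12 \left(1 + 2 \cdot 3\right) + 24\right) 15 = \left(- 12 \left(1 + 6\right) + 24\right) 15 = \left(\left(-12\right) 7 + 24\right) 15 = \left(-84 + 24\right) 15 = \left(-60\right) 15 = -900$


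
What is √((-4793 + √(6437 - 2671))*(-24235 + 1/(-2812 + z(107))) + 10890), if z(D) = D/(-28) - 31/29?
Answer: 3*√(67530601782247181185 - 14088101667485295*√3766)/2287315 ≈ 10709.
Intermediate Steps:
z(D) = -31/29 - D/28 (z(D) = D*(-1/28) - 31*1/29 = -D/28 - 31/29 = -31/29 - D/28)
√((-4793 + √(6437 - 2671))*(-24235 + 1/(-2812 + z(107))) + 10890) = √((-4793 + √(6437 - 2671))*(-24235 + 1/(-2812 + (-31/29 - 1/28*107))) + 10890) = √((-4793 + √3766)*(-24235 + 1/(-2812 + (-31/29 - 107/28))) + 10890) = √((-4793 + √3766)*(-24235 + 1/(-2812 - 3971/812)) + 10890) = √((-4793 + √3766)*(-24235 + 1/(-2287315/812)) + 10890) = √((-4793 + √3766)*(-24235 - 812/2287315) + 10890) = √((-4793 + √3766)*(-55433079837/2287315) + 10890) = √((265690751658741/2287315 - 55433079837*√3766/2287315) + 10890) = √(265715660519091/2287315 - 55433079837*√3766/2287315)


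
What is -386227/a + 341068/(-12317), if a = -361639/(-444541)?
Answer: -2114875099742271/4454307563 ≈ -4.7479e+5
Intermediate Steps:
a = 361639/444541 (a = -361639*(-1/444541) = 361639/444541 ≈ 0.81351)
-386227/a + 341068/(-12317) = -386227/361639/444541 + 341068/(-12317) = -386227*444541/361639 + 341068*(-1/12317) = -171693736807/361639 - 341068/12317 = -2114875099742271/4454307563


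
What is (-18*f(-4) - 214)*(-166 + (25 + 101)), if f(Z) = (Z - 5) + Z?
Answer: -800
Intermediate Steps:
f(Z) = -5 + 2*Z (f(Z) = (-5 + Z) + Z = -5 + 2*Z)
(-18*f(-4) - 214)*(-166 + (25 + 101)) = (-18*(-5 + 2*(-4)) - 214)*(-166 + (25 + 101)) = (-18*(-5 - 8) - 214)*(-166 + 126) = (-18*(-13) - 214)*(-40) = (234 - 214)*(-40) = 20*(-40) = -800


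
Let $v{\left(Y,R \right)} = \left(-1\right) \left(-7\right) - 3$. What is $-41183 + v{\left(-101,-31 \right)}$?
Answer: $-41179$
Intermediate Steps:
$v{\left(Y,R \right)} = 4$ ($v{\left(Y,R \right)} = 7 - 3 = 4$)
$-41183 + v{\left(-101,-31 \right)} = -41183 + 4 = -41179$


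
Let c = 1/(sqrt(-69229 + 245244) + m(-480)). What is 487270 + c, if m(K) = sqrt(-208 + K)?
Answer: 487270 + sqrt(176015)/176703 - 4*I*sqrt(43)/176703 ≈ 4.8727e+5 - 0.00014844*I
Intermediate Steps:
c = 1/(sqrt(176015) + 4*I*sqrt(43)) (c = 1/(sqrt(-69229 + 245244) + sqrt(-208 - 480)) = 1/(sqrt(176015) + sqrt(-688)) = 1/(sqrt(176015) + 4*I*sqrt(43)) ≈ 0.0023743 - 0.00014844*I)
487270 + c = 487270 + (sqrt(176015)/176703 - 4*I*sqrt(43)/176703) = 487270 + sqrt(176015)/176703 - 4*I*sqrt(43)/176703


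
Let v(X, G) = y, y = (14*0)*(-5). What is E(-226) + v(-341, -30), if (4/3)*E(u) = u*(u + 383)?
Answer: -53223/2 ≈ -26612.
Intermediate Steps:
E(u) = 3*u*(383 + u)/4 (E(u) = 3*(u*(u + 383))/4 = 3*(u*(383 + u))/4 = 3*u*(383 + u)/4)
y = 0 (y = 0*(-5) = 0)
v(X, G) = 0
E(-226) + v(-341, -30) = (3/4)*(-226)*(383 - 226) + 0 = (3/4)*(-226)*157 + 0 = -53223/2 + 0 = -53223/2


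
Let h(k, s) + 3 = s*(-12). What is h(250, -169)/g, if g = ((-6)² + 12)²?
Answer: 225/256 ≈ 0.87891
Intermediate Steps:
h(k, s) = -3 - 12*s (h(k, s) = -3 + s*(-12) = -3 - 12*s)
g = 2304 (g = (36 + 12)² = 48² = 2304)
h(250, -169)/g = (-3 - 12*(-169))/2304 = (-3 + 2028)*(1/2304) = 2025*(1/2304) = 225/256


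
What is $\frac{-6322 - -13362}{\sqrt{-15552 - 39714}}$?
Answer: $- \frac{3520 i \sqrt{55266}}{27633} \approx - 29.946 i$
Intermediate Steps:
$\frac{-6322 - -13362}{\sqrt{-15552 - 39714}} = \frac{-6322 + 13362}{\sqrt{-55266}} = \frac{7040}{i \sqrt{55266}} = 7040 \left(- \frac{i \sqrt{55266}}{55266}\right) = - \frac{3520 i \sqrt{55266}}{27633}$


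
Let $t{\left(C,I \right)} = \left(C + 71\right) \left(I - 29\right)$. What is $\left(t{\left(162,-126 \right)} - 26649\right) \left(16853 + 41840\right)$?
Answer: $-3683807452$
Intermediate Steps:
$t{\left(C,I \right)} = \left(-29 + I\right) \left(71 + C\right)$ ($t{\left(C,I \right)} = \left(71 + C\right) \left(-29 + I\right) = \left(-29 + I\right) \left(71 + C\right)$)
$\left(t{\left(162,-126 \right)} - 26649\right) \left(16853 + 41840\right) = \left(\left(-2059 - 4698 + 71 \left(-126\right) + 162 \left(-126\right)\right) - 26649\right) \left(16853 + 41840\right) = \left(\left(-2059 - 4698 - 8946 - 20412\right) - 26649\right) 58693 = \left(-36115 - 26649\right) 58693 = \left(-62764\right) 58693 = -3683807452$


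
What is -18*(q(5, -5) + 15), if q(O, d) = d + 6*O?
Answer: -720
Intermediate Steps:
-18*(q(5, -5) + 15) = -18*((-5 + 6*5) + 15) = -18*((-5 + 30) + 15) = -18*(25 + 15) = -18*40 = -720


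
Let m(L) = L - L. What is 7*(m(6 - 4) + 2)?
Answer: 14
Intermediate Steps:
m(L) = 0
7*(m(6 - 4) + 2) = 7*(0 + 2) = 7*2 = 14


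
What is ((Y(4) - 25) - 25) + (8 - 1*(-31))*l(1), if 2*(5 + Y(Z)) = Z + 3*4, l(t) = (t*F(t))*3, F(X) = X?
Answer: 70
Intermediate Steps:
l(t) = 3*t² (l(t) = (t*t)*3 = t²*3 = 3*t²)
Y(Z) = 1 + Z/2 (Y(Z) = -5 + (Z + 3*4)/2 = -5 + (Z + 12)/2 = -5 + (12 + Z)/2 = -5 + (6 + Z/2) = 1 + Z/2)
((Y(4) - 25) - 25) + (8 - 1*(-31))*l(1) = (((1 + (½)*4) - 25) - 25) + (8 - 1*(-31))*(3*1²) = (((1 + 2) - 25) - 25) + (8 + 31)*(3*1) = ((3 - 25) - 25) + 39*3 = (-22 - 25) + 117 = -47 + 117 = 70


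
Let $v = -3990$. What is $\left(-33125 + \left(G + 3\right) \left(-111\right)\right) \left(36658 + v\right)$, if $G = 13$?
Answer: $-1140145868$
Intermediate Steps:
$\left(-33125 + \left(G + 3\right) \left(-111\right)\right) \left(36658 + v\right) = \left(-33125 + \left(13 + 3\right) \left(-111\right)\right) \left(36658 - 3990\right) = \left(-33125 + 16 \left(-111\right)\right) 32668 = \left(-33125 - 1776\right) 32668 = \left(-34901\right) 32668 = -1140145868$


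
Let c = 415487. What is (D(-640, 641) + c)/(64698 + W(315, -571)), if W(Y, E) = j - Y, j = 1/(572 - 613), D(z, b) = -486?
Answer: 17015041/2639702 ≈ 6.4458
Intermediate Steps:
j = -1/41 (j = 1/(-41) = -1/41 ≈ -0.024390)
W(Y, E) = -1/41 - Y
(D(-640, 641) + c)/(64698 + W(315, -571)) = (-486 + 415487)/(64698 + (-1/41 - 1*315)) = 415001/(64698 + (-1/41 - 315)) = 415001/(64698 - 12916/41) = 415001/(2639702/41) = 415001*(41/2639702) = 17015041/2639702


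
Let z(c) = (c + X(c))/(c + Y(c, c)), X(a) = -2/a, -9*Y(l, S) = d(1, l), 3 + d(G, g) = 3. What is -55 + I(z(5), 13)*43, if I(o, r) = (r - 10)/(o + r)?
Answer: -5305/116 ≈ -45.733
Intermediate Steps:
d(G, g) = 0 (d(G, g) = -3 + 3 = 0)
Y(l, S) = 0 (Y(l, S) = -⅑*0 = 0)
z(c) = (c - 2/c)/c (z(c) = (c - 2/c)/(c + 0) = (c - 2/c)/c)
I(o, r) = (-10 + r)/(o + r)
-55 + I(z(5), 13)*43 = -55 + ((-10 + 13)/((1 - 2/5²) + 13))*43 = -55 + (3/((1 - 2*1/25) + 13))*43 = -55 + (3/((1 - 2/25) + 13))*43 = -55 + (3/(23/25 + 13))*43 = -55 + (3/(348/25))*43 = -55 + ((25/348)*3)*43 = -55 + (25/116)*43 = -55 + 1075/116 = -5305/116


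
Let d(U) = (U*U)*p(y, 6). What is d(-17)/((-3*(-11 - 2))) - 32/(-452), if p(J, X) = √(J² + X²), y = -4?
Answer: 8/113 + 578*√13/39 ≈ 53.507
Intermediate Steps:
d(U) = 2*√13*U² (d(U) = (U*U)*√((-4)² + 6²) = U²*√(16 + 36) = U²*√52 = U²*(2*√13) = 2*√13*U²)
d(-17)/((-3*(-11 - 2))) - 32/(-452) = (2*√13*(-17)²)/((-3*(-11 - 2))) - 32/(-452) = (2*√13*289)/((-3*(-13))) - 32*(-1/452) = (578*√13)/39 + 8/113 = (578*√13)*(1/39) + 8/113 = 578*√13/39 + 8/113 = 8/113 + 578*√13/39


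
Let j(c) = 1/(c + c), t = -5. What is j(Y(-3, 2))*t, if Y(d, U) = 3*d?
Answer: 5/18 ≈ 0.27778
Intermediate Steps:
j(c) = 1/(2*c)
j(Y(-3, 2))*t = (1/(2*((3*(-3)))))*(-5) = ((½)/(-9))*(-5) = ((½)*(-⅑))*(-5) = -1/18*(-5) = 5/18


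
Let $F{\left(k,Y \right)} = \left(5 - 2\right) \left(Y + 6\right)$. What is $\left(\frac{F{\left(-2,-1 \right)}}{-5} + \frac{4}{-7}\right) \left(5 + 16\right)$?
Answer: $-75$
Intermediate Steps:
$F{\left(k,Y \right)} = 18 + 3 Y$ ($F{\left(k,Y \right)} = 3 \left(6 + Y\right) = 18 + 3 Y$)
$\left(\frac{F{\left(-2,-1 \right)}}{-5} + \frac{4}{-7}\right) \left(5 + 16\right) = \left(\frac{18 + 3 \left(-1\right)}{-5} + \frac{4}{-7}\right) \left(5 + 16\right) = \left(\left(18 - 3\right) \left(- \frac{1}{5}\right) + 4 \left(- \frac{1}{7}\right)\right) 21 = \left(15 \left(- \frac{1}{5}\right) - \frac{4}{7}\right) 21 = \left(-3 - \frac{4}{7}\right) 21 = \left(- \frac{25}{7}\right) 21 = -75$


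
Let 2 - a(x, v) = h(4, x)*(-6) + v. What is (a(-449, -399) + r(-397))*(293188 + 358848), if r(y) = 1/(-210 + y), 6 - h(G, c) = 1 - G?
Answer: 180081910624/607 ≈ 2.9668e+8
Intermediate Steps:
h(G, c) = 5 + G (h(G, c) = 6 - (1 - G) = 6 + (-1 + G) = 5 + G)
a(x, v) = 56 - v (a(x, v) = 2 - ((5 + 4)*(-6) + v) = 2 - (9*(-6) + v) = 2 - (-54 + v) = 2 + (54 - v) = 56 - v)
(a(-449, -399) + r(-397))*(293188 + 358848) = ((56 - 1*(-399)) + 1/(-210 - 397))*(293188 + 358848) = ((56 + 399) + 1/(-607))*652036 = (455 - 1/607)*652036 = (276184/607)*652036 = 180081910624/607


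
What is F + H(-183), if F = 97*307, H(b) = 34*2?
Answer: 29847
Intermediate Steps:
H(b) = 68
F = 29779
F + H(-183) = 29779 + 68 = 29847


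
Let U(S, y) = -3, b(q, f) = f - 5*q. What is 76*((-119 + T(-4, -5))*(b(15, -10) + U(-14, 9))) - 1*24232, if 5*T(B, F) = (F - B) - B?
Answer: 3838136/5 ≈ 7.6763e+5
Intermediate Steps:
T(B, F) = -2*B/5 + F/5 (T(B, F) = ((F - B) - B)/5 = (F - 2*B)/5 = -2*B/5 + F/5)
76*((-119 + T(-4, -5))*(b(15, -10) + U(-14, 9))) - 1*24232 = 76*((-119 + (-2/5*(-4) + (1/5)*(-5)))*((-10 - 5*15) - 3)) - 1*24232 = 76*((-119 + (8/5 - 1))*((-10 - 75) - 3)) - 24232 = 76*((-119 + 3/5)*(-85 - 3)) - 24232 = 76*(-592/5*(-88)) - 24232 = 76*(52096/5) - 24232 = 3959296/5 - 24232 = 3838136/5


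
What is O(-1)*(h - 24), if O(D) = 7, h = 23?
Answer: -7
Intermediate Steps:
O(-1)*(h - 24) = 7*(23 - 24) = 7*(-1) = -7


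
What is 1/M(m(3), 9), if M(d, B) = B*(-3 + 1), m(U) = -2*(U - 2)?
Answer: -1/18 ≈ -0.055556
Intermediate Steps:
m(U) = 4 - 2*U (m(U) = -2*(-2 + U) = 4 - 2*U)
M(d, B) = -2*B (M(d, B) = B*(-2) = -2*B)
1/M(m(3), 9) = 1/(-2*9) = 1/(-18) = -1/18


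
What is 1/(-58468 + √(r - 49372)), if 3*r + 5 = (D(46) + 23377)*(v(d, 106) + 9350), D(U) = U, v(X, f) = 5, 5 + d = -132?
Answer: -14617/836378919 - √18247837/1672757838 ≈ -2.0030e-5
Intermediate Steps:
d = -137 (d = -5 - 132 = -137)
r = 73040720 (r = -5/3 + ((46 + 23377)*(5 + 9350))/3 = -5/3 + (23423*9355)/3 = -5/3 + (⅓)*219122165 = -5/3 + 219122165/3 = 73040720)
1/(-58468 + √(r - 49372)) = 1/(-58468 + √(73040720 - 49372)) = 1/(-58468 + √72991348) = 1/(-58468 + 2*√18247837)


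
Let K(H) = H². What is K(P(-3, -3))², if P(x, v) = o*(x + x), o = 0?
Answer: 0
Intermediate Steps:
P(x, v) = 0 (P(x, v) = 0*(x + x) = 0*(2*x) = 0)
K(P(-3, -3))² = (0²)² = 0² = 0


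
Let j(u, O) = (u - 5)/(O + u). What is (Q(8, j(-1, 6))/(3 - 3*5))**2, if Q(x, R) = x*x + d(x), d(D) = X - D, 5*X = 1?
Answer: 78961/3600 ≈ 21.934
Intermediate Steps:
X = 1/5 (X = (1/5)*1 = 1/5 ≈ 0.20000)
d(D) = 1/5 - D
j(u, O) = (-5 + u)/(O + u)
Q(x, R) = 1/5 + x**2 - x (Q(x, R) = x*x + (1/5 - x) = x**2 + (1/5 - x) = 1/5 + x**2 - x)
(Q(8, j(-1, 6))/(3 - 3*5))**2 = ((1/5 + 8**2 - 1*8)/(3 - 3*5))**2 = ((1/5 + 64 - 8)/(3 - 15))**2 = ((281/5)/(-12))**2 = ((281/5)*(-1/12))**2 = (-281/60)**2 = 78961/3600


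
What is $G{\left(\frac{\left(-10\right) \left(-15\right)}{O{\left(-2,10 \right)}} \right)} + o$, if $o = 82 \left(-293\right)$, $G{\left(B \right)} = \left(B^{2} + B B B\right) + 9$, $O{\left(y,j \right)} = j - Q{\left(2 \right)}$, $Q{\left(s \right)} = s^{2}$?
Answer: $-7767$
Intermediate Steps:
$O{\left(y,j \right)} = -4 + j$ ($O{\left(y,j \right)} = j - 2^{2} = j - 4 = -4 + j$)
$G{\left(B \right)} = 9 + B^{2} + B^{3}$ ($G{\left(B \right)} = \left(B^{2} + B^{2} B\right) + 9 = \left(B^{2} + B^{3}\right) + 9 = 9 + B^{2} + B^{3}$)
$o = -24026$
$G{\left(\frac{\left(-10\right) \left(-15\right)}{O{\left(-2,10 \right)}} \right)} + o = \left(9 + \left(\frac{\left(-10\right) \left(-15\right)}{-4 + 10}\right)^{2} + \left(\frac{\left(-10\right) \left(-15\right)}{-4 + 10}\right)^{3}\right) - 24026 = \left(9 + \left(\frac{150}{6}\right)^{2} + \left(\frac{150}{6}\right)^{3}\right) - 24026 = \left(9 + \left(150 \cdot \frac{1}{6}\right)^{2} + \left(150 \cdot \frac{1}{6}\right)^{3}\right) - 24026 = \left(9 + 25^{2} + 25^{3}\right) - 24026 = \left(9 + 625 + 15625\right) - 24026 = 16259 - 24026 = -7767$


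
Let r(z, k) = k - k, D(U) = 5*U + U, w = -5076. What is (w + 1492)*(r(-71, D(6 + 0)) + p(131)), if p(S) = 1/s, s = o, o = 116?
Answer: -896/29 ≈ -30.897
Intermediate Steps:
D(U) = 6*U
s = 116
p(S) = 1/116
r(z, k) = 0
(w + 1492)*(r(-71, D(6 + 0)) + p(131)) = (-5076 + 1492)*(0 + 1/116) = -3584*1/116 = -896/29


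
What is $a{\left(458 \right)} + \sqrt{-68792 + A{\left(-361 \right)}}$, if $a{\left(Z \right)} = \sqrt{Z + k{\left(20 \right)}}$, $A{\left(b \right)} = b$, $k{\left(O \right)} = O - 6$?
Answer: $2 \sqrt{118} + i \sqrt{69153} \approx 21.726 + 262.97 i$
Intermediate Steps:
$k{\left(O \right)} = -6 + O$
$a{\left(Z \right)} = \sqrt{14 + Z}$ ($a{\left(Z \right)} = \sqrt{Z + \left(-6 + 20\right)} = \sqrt{Z + 14} = \sqrt{14 + Z}$)
$a{\left(458 \right)} + \sqrt{-68792 + A{\left(-361 \right)}} = \sqrt{14 + 458} + \sqrt{-68792 - 361} = \sqrt{472} + \sqrt{-69153} = 2 \sqrt{118} + i \sqrt{69153}$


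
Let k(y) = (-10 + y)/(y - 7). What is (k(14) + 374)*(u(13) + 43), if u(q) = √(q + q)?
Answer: 112746/7 + 2622*√26/7 ≈ 18017.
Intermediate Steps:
u(q) = √2*√q (u(q) = √(2*q) = √2*√q)
k(y) = (-10 + y)/(-7 + y)
(k(14) + 374)*(u(13) + 43) = ((-10 + 14)/(-7 + 14) + 374)*(√2*√13 + 43) = (4/7 + 374)*(√26 + 43) = ((⅐)*4 + 374)*(43 + √26) = (4/7 + 374)*(43 + √26) = 2622*(43 + √26)/7 = 112746/7 + 2622*√26/7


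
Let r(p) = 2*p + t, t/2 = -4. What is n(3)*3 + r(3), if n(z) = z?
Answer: 7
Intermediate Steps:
t = -8 (t = 2*(-4) = -8)
r(p) = -8 + 2*p (r(p) = 2*p - 8 = -8 + 2*p)
n(3)*3 + r(3) = 3*3 + (-8 + 2*3) = 9 + (-8 + 6) = 9 - 2 = 7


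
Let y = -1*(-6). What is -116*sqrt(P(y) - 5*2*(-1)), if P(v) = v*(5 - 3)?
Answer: -116*sqrt(22) ≈ -544.09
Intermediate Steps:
y = 6
P(v) = 2*v (P(v) = v*2 = 2*v)
-116*sqrt(P(y) - 5*2*(-1)) = -116*sqrt(2*6 - 5*2*(-1)) = -116*sqrt(12 - 10*(-1)) = -116*sqrt(12 + 10) = -116*sqrt(22)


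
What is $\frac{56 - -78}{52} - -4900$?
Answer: $\frac{127467}{26} \approx 4902.6$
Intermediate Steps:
$\frac{56 - -78}{52} - -4900 = \left(56 + 78\right) \frac{1}{52} + 4900 = 134 \cdot \frac{1}{52} + 4900 = \frac{67}{26} + 4900 = \frac{127467}{26}$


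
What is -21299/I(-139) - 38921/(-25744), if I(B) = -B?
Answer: -542911437/3578416 ≈ -151.72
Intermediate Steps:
-21299/I(-139) - 38921/(-25744) = -21299/((-1*(-139))) - 38921/(-25744) = -21299/139 - 38921*(-1/25744) = -21299*1/139 + 38921/25744 = -21299/139 + 38921/25744 = -542911437/3578416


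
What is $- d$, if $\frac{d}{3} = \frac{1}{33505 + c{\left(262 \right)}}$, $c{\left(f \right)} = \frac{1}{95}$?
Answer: $- \frac{95}{1060992} \approx -8.9539 \cdot 10^{-5}$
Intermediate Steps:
$c{\left(f \right)} = \frac{1}{95}$
$d = \frac{95}{1060992}$ ($d = \frac{3}{33505 + \frac{1}{95}} = \frac{3}{\frac{3182976}{95}} = 3 \cdot \frac{95}{3182976} = \frac{95}{1060992} \approx 8.9539 \cdot 10^{-5}$)
$- d = \left(-1\right) \frac{95}{1060992} = - \frac{95}{1060992}$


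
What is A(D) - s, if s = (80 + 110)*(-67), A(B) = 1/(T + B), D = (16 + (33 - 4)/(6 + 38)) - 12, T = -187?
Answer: 102132746/8023 ≈ 12730.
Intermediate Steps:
D = 205/44 (D = (16 + 29/44) - 12 = 733/44 - 12 = 205/44 ≈ 4.6591)
A(B) = 1/(-187 + B)
s = -12730 (s = 190*(-67) = -12730)
A(D) - s = 1/(-187 + 205/44) - 1*(-12730) = 1/(-8023/44) + 12730 = -44/8023 + 12730 = 102132746/8023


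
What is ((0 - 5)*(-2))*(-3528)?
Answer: -35280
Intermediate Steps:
((0 - 5)*(-2))*(-3528) = -5*(-2)*(-3528) = 10*(-3528) = -35280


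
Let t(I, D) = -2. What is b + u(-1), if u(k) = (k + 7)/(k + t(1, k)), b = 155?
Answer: 153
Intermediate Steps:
u(k) = (7 + k)/(-2 + k) (u(k) = (k + 7)/(k - 2) = (7 + k)/(-2 + k))
b + u(-1) = 155 + (7 - 1)/(-2 - 1) = 155 + 6/(-3) = 155 - ⅓*6 = 155 - 2 = 153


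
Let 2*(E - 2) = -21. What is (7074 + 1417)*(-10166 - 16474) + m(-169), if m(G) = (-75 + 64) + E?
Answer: -452400519/2 ≈ -2.2620e+8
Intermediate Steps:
E = -17/2 (E = 2 + (½)*(-21) = 2 - 21/2 = -17/2 ≈ -8.5000)
m(G) = -39/2 (m(G) = (-75 + 64) - 17/2 = -11 - 17/2 = -39/2)
(7074 + 1417)*(-10166 - 16474) + m(-169) = (7074 + 1417)*(-10166 - 16474) - 39/2 = 8491*(-26640) - 39/2 = -226200240 - 39/2 = -452400519/2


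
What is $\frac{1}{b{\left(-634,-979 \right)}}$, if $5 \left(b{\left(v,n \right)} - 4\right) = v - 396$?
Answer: $- \frac{1}{202} \approx -0.0049505$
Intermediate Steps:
$b{\left(v,n \right)} = - \frac{376}{5} + \frac{v}{5}$ ($b{\left(v,n \right)} = 4 + \frac{v - 396}{5} = 4 + \frac{-396 + v}{5} = 4 + \left(- \frac{396}{5} + \frac{v}{5}\right) = - \frac{376}{5} + \frac{v}{5}$)
$\frac{1}{b{\left(-634,-979 \right)}} = \frac{1}{- \frac{376}{5} + \frac{1}{5} \left(-634\right)} = \frac{1}{- \frac{376}{5} - \frac{634}{5}} = \frac{1}{-202} = - \frac{1}{202}$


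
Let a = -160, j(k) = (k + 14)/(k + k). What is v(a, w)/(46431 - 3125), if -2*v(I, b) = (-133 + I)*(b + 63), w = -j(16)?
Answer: 290949/1385792 ≈ 0.20995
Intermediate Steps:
j(k) = (14 + k)/(2*k) (j(k) = (14 + k)/((2*k)) = (14 + k)*(1/(2*k)) = (14 + k)/(2*k))
w = -15/16 (w = -(14 + 16)/(2*16) = -30/(2*16) = -1*15/16 = -15/16 ≈ -0.93750)
v(I, b) = -(-133 + I)*(63 + b)/2 (v(I, b) = -(-133 + I)*(b + 63)/2 = -(-133 + I)*(63 + b)/2)
v(a, w)/(46431 - 3125) = (8379/2 - 63/2*(-160) + (133/2)*(-15/16) - 1/2*(-160)*(-15/16))/(46431 - 3125) = (8379/2 + 5040 - 1995/32 - 75)/43306 = (290949/32)*(1/43306) = 290949/1385792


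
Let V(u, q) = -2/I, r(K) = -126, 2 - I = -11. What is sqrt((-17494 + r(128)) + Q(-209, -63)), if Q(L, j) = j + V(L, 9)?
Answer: I*sqrt(2988453)/13 ≈ 132.98*I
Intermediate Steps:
I = 13 (I = 2 - 1*(-11) = 2 + 11 = 13)
V(u, q) = -2/13
Q(L, j) = -2/13 + j (Q(L, j) = j - 2/13 = -2/13 + j)
sqrt((-17494 + r(128)) + Q(-209, -63)) = sqrt((-17494 - 126) + (-2/13 - 63)) = sqrt(-17620 - 821/13) = sqrt(-229881/13) = I*sqrt(2988453)/13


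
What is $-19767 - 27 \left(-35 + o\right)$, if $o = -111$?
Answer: $-15825$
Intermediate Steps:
$-19767 - 27 \left(-35 + o\right) = -19767 - 27 \left(-35 - 111\right) = -19767 - 27 \left(-146\right) = -19767 - -3942 = -19767 + 3942 = -15825$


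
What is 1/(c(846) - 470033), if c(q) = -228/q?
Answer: -141/66274691 ≈ -2.1275e-6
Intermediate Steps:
1/(c(846) - 470033) = 1/(-228/846 - 470033) = 1/(-228*1/846 - 470033) = 1/(-38/141 - 470033) = 1/(-66274691/141) = -141/66274691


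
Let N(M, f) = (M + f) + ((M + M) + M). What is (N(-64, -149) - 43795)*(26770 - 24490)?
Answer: -100776000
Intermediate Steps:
N(M, f) = f + 4*M (N(M, f) = (M + f) + (2*M + M) = (M + f) + 3*M = f + 4*M)
(N(-64, -149) - 43795)*(26770 - 24490) = ((-149 + 4*(-64)) - 43795)*(26770 - 24490) = ((-149 - 256) - 43795)*2280 = (-405 - 43795)*2280 = -44200*2280 = -100776000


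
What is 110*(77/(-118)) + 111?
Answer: 2314/59 ≈ 39.220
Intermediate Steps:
110*(77/(-118)) + 111 = 110*(77*(-1/118)) + 111 = 110*(-77/118) + 111 = -4235/59 + 111 = 2314/59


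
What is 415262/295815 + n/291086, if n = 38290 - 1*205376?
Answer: 35725204721/43053802545 ≈ 0.82978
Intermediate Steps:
n = -167086 (n = 38290 - 205376 = -167086)
415262/295815 + n/291086 = 415262/295815 - 167086/291086 = 415262*(1/295815) - 167086*1/291086 = 415262/295815 - 83543/145543 = 35725204721/43053802545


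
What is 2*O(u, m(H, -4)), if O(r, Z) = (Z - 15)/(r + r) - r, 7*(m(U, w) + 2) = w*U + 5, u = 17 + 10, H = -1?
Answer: -10316/189 ≈ -54.582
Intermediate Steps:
u = 27
m(U, w) = -9/7 + U*w/7 (m(U, w) = -2 + (w*U + 5)/7 = -2 + (U*w + 5)/7 = -2 + (5 + U*w)/7 = -2 + (5/7 + U*w/7) = -9/7 + U*w/7)
O(r, Z) = -r + (-15 + Z)/(2*r) (O(r, Z) = (-15 + Z)/((2*r)) - r = (-15 + Z)*(1/(2*r)) - r = (-15 + Z)/(2*r) - r = -r + (-15 + Z)/(2*r))
2*O(u, m(H, -4)) = 2*((½)*(-15 + (-9/7 + (⅐)*(-1)*(-4)) - 2*27²)/27) = 2*((½)*(1/27)*(-15 + (-9/7 + 4/7) - 2*729)) = 2*((½)*(1/27)*(-15 - 5/7 - 1458)) = 2*((½)*(1/27)*(-10316/7)) = 2*(-5158/189) = -10316/189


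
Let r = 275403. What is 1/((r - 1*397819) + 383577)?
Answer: 1/261161 ≈ 3.8291e-6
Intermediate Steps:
1/((r - 1*397819) + 383577) = 1/((275403 - 1*397819) + 383577) = 1/((275403 - 397819) + 383577) = 1/(-122416 + 383577) = 1/261161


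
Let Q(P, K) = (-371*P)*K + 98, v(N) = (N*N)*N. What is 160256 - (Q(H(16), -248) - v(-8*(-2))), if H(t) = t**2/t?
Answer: -1307874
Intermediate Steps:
H(t) = t
v(N) = N**3 (v(N) = N**2*N = N**3)
Q(P, K) = 98 - 371*K*P (Q(P, K) = -371*K*P + 98 = 98 - 371*K*P)
160256 - (Q(H(16), -248) - v(-8*(-2))) = 160256 - ((98 - 371*(-248)*16) - (-8*(-2))**3) = 160256 - ((98 + 1472128) - 1*16**3) = 160256 - (1472226 - 1*4096) = 160256 - (1472226 - 4096) = 160256 - 1*1468130 = 160256 - 1468130 = -1307874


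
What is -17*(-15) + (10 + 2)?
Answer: 267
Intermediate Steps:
-17*(-15) + (10 + 2) = 255 + 12 = 267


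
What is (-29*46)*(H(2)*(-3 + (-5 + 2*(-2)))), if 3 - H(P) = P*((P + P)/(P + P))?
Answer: 16008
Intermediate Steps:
H(P) = 3 - P (H(P) = 3 - P*(P + P)/(P + P) = 3 - P*(2*P)/((2*P)) = 3 - P*(2*P)*(1/(2*P)) = 3 - P)
(-29*46)*(H(2)*(-3 + (-5 + 2*(-2)))) = (-29*46)*((3 - 1*2)*(-3 + (-5 + 2*(-2)))) = -1334*(3 - 2)*(-3 + (-5 - 4)) = -1334*(-3 - 9) = -1334*(-12) = 16008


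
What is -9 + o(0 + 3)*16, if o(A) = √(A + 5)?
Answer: -9 + 32*√2 ≈ 36.255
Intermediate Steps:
o(A) = √(5 + A)
-9 + o(0 + 3)*16 = -9 + √(5 + (0 + 3))*16 = -9 + √(5 + 3)*16 = -9 + √8*16 = -9 + (2*√2)*16 = -9 + 32*√2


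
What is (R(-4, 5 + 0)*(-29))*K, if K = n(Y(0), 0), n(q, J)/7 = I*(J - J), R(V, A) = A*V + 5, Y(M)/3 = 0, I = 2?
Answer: 0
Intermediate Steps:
Y(M) = 0 (Y(M) = 3*0 = 0)
R(V, A) = 5 + A*V
n(q, J) = 0 (n(q, J) = 7*(2*(J - J)) = 7*(2*0) = 7*0 = 0)
K = 0
(R(-4, 5 + 0)*(-29))*K = ((5 + (5 + 0)*(-4))*(-29))*0 = ((5 + 5*(-4))*(-29))*0 = ((5 - 20)*(-29))*0 = -15*(-29)*0 = 435*0 = 0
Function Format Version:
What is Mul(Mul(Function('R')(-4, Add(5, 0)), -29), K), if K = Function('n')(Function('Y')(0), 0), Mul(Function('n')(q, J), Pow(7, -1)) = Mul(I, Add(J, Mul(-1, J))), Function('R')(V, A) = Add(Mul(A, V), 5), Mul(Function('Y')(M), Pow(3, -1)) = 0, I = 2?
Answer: 0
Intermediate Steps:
Function('Y')(M) = 0 (Function('Y')(M) = Mul(3, 0) = 0)
Function('R')(V, A) = Add(5, Mul(A, V))
Function('n')(q, J) = 0 (Function('n')(q, J) = Mul(7, Mul(2, Add(J, Mul(-1, J)))) = Mul(7, Mul(2, 0)) = Mul(7, 0) = 0)
K = 0
Mul(Mul(Function('R')(-4, Add(5, 0)), -29), K) = Mul(Mul(Add(5, Mul(Add(5, 0), -4)), -29), 0) = Mul(Mul(Add(5, Mul(5, -4)), -29), 0) = Mul(Mul(Add(5, -20), -29), 0) = Mul(Mul(-15, -29), 0) = Mul(435, 0) = 0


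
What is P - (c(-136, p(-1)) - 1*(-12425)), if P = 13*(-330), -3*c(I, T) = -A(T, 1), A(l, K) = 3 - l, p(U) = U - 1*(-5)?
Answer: -50144/3 ≈ -16715.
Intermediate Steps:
p(U) = 5 + U (p(U) = U + 5 = 5 + U)
c(I, T) = 1 - T/3 (c(I, T) = -(-1)*(3 - T)/3 = -(-3 + T)/3 = 1 - T/3)
P = -4290
P - (c(-136, p(-1)) - 1*(-12425)) = -4290 - ((1 - (5 - 1)/3) - 1*(-12425)) = -4290 - ((1 - ⅓*4) + 12425) = -4290 - ((1 - 4/3) + 12425) = -4290 - (-⅓ + 12425) = -4290 - 1*37274/3 = -4290 - 37274/3 = -50144/3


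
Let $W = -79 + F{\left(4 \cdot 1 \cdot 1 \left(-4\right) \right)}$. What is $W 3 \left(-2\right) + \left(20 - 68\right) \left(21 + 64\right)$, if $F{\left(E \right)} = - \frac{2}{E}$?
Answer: $- \frac{14427}{4} \approx -3606.8$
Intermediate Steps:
$W = - \frac{631}{8}$ ($W = -79 - \frac{2}{4 \cdot 1 \cdot 1 \left(-4\right)} = -79 - \frac{2}{4 \cdot 1 \left(-4\right)} = -79 - \frac{2}{4 \left(-4\right)} = -79 - \frac{2}{-16} = -79 - - \frac{1}{8} = -79 + \frac{1}{8} = - \frac{631}{8} \approx -78.875$)
$W 3 \left(-2\right) + \left(20 - 68\right) \left(21 + 64\right) = - \frac{631 \cdot 3 \left(-2\right)}{8} + \left(20 - 68\right) \left(21 + 64\right) = \left(- \frac{631}{8}\right) \left(-6\right) - 4080 = \frac{1893}{4} - 4080 = - \frac{14427}{4}$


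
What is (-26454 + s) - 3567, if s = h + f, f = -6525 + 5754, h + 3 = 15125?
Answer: -15670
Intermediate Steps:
h = 15122 (h = -3 + 15125 = 15122)
f = -771
s = 14351 (s = 15122 - 771 = 14351)
(-26454 + s) - 3567 = (-26454 + 14351) - 3567 = -12103 - 3567 = -15670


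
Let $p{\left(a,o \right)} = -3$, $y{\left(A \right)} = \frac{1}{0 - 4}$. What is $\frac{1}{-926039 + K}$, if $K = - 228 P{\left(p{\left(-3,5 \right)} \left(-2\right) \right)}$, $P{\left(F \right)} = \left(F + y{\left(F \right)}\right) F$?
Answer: $- \frac{1}{933905} \approx -1.0708 \cdot 10^{-6}$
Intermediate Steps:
$y{\left(A \right)} = - \frac{1}{4}$ ($y{\left(A \right)} = \frac{1}{-4} = - \frac{1}{4}$)
$P{\left(F \right)} = F \left(- \frac{1}{4} + F\right)$ ($P{\left(F \right)} = \left(F - \frac{1}{4}\right) F = \left(- \frac{1}{4} + F\right) F = F \left(- \frac{1}{4} + F\right)$)
$K = -7866$ ($K = - 228 \left(-3\right) \left(-2\right) \left(- \frac{1}{4} - -6\right) = - 228 \cdot 6 \left(- \frac{1}{4} + 6\right) = - 228 \cdot 6 \cdot \frac{23}{4} = \left(-228\right) \frac{69}{2} = -7866$)
$\frac{1}{-926039 + K} = \frac{1}{-926039 - 7866} = \frac{1}{-933905} = - \frac{1}{933905}$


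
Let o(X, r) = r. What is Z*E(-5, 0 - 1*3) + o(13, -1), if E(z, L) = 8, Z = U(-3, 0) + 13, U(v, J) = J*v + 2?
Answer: 119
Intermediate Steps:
U(v, J) = 2 + J*v
Z = 15 (Z = (2 + 0*(-3)) + 13 = (2 + 0) + 13 = 2 + 13 = 15)
Z*E(-5, 0 - 1*3) + o(13, -1) = 15*8 - 1 = 120 - 1 = 119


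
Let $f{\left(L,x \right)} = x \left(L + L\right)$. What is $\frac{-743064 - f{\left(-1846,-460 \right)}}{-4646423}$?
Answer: $\frac{2441384}{4646423} \approx 0.52543$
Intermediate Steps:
$f{\left(L,x \right)} = 2 L x$ ($f{\left(L,x \right)} = x 2 L = 2 L x$)
$\frac{-743064 - f{\left(-1846,-460 \right)}}{-4646423} = \frac{-743064 - 2 \left(-1846\right) \left(-460\right)}{-4646423} = \left(-743064 - 1698320\right) \left(- \frac{1}{4646423}\right) = \left(-2441384\right) \left(- \frac{1}{4646423}\right) = \frac{2441384}{4646423}$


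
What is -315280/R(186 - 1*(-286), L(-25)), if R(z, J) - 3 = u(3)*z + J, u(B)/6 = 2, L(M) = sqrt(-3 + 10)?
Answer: -893345880/16057441 + 157640*sqrt(7)/16057441 ≈ -55.608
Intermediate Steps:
L(M) = sqrt(7)
u(B) = 12 (u(B) = 6*2 = 12)
R(z, J) = 3 + J + 12*z (R(z, J) = 3 + (12*z + J) = 3 + (J + 12*z) = 3 + J + 12*z)
-315280/R(186 - 1*(-286), L(-25)) = -315280/(3 + sqrt(7) + 12*(186 - 1*(-286))) = -315280/(3 + sqrt(7) + 12*(186 + 286)) = -315280/(3 + sqrt(7) + 12*472) = -315280/(3 + sqrt(7) + 5664) = -315280/(5667 + sqrt(7))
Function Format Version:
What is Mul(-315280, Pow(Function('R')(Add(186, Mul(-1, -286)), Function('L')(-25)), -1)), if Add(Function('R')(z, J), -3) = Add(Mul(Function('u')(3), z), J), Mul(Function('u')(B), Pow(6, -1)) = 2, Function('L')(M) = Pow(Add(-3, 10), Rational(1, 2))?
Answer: Add(Rational(-893345880, 16057441), Mul(Rational(157640, 16057441), Pow(7, Rational(1, 2)))) ≈ -55.608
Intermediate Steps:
Function('L')(M) = Pow(7, Rational(1, 2))
Function('u')(B) = 12 (Function('u')(B) = Mul(6, 2) = 12)
Function('R')(z, J) = Add(3, J, Mul(12, z)) (Function('R')(z, J) = Add(3, Add(Mul(12, z), J)) = Add(3, Add(J, Mul(12, z))) = Add(3, J, Mul(12, z)))
Mul(-315280, Pow(Function('R')(Add(186, Mul(-1, -286)), Function('L')(-25)), -1)) = Mul(-315280, Pow(Add(3, Pow(7, Rational(1, 2)), Mul(12, Add(186, Mul(-1, -286)))), -1)) = Mul(-315280, Pow(Add(3, Pow(7, Rational(1, 2)), Mul(12, Add(186, 286))), -1)) = Mul(-315280, Pow(Add(3, Pow(7, Rational(1, 2)), Mul(12, 472)), -1)) = Mul(-315280, Pow(Add(3, Pow(7, Rational(1, 2)), 5664), -1)) = Mul(-315280, Pow(Add(5667, Pow(7, Rational(1, 2))), -1))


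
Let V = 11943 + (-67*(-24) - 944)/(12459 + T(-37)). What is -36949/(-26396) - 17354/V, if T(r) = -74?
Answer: -207972586509/3904356922724 ≈ -0.053267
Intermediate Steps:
V = 147914719/12385 (V = 11943 + (-67*(-24) - 944)/(12459 - 74) = 11943 + (1608 - 944)/12385 = 11943 + 664*(1/12385) = 11943 + 664/12385 = 147914719/12385 ≈ 11943.)
-36949/(-26396) - 17354/V = -36949/(-26396) - 17354/147914719/12385 = -36949*(-1/26396) - 17354*12385/147914719 = 36949/26396 - 214929290/147914719 = -207972586509/3904356922724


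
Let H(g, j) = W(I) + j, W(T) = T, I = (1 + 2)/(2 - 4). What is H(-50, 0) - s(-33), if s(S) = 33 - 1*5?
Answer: -59/2 ≈ -29.500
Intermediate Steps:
I = -3/2 (I = 3/(-2) = 3*(-½) = -3/2 ≈ -1.5000)
s(S) = 28 (s(S) = 33 - 5 = 28)
H(g, j) = -3/2 + j
H(-50, 0) - s(-33) = (-3/2 + 0) - 1*28 = -3/2 - 28 = -59/2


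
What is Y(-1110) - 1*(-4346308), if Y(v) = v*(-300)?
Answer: 4679308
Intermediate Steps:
Y(v) = -300*v
Y(-1110) - 1*(-4346308) = -300*(-1110) - 1*(-4346308) = 333000 + 4346308 = 4679308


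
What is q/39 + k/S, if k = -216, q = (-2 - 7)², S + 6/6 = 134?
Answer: 783/1729 ≈ 0.45286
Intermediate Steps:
S = 133 (S = -1 + 134 = 133)
q = 81 (q = (-9)² = 81)
q/39 + k/S = 81/39 - 216/133 = 81*(1/39) - 216*1/133 = 27/13 - 216/133 = 783/1729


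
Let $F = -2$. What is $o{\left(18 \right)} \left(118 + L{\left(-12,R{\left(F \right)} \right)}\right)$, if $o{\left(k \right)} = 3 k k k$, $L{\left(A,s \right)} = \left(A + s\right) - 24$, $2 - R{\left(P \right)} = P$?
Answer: $1504656$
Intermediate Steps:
$R{\left(P \right)} = 2 - P$
$L{\left(A,s \right)} = -24 + A + s$
$o{\left(k \right)} = 3 k^{3}$ ($o{\left(k \right)} = 3 k^{2} k = 3 k^{3}$)
$o{\left(18 \right)} \left(118 + L{\left(-12,R{\left(F \right)} \right)}\right) = 3 \cdot 18^{3} \left(118 - 32\right) = 3 \cdot 5832 \left(118 - 32\right) = 17496 \left(118 - 32\right) = 17496 \cdot 86 = 1504656$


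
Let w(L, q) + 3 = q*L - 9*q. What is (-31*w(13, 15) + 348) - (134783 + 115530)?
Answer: -251732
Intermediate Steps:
w(L, q) = -3 - 9*q + L*q (w(L, q) = -3 + (q*L - 9*q) = -3 + (L*q - 9*q) = -3 + (-9*q + L*q) = -3 - 9*q + L*q)
(-31*w(13, 15) + 348) - (134783 + 115530) = (-31*(-3 - 9*15 + 13*15) + 348) - (134783 + 115530) = (-31*(-3 - 135 + 195) + 348) - 1*250313 = (-31*57 + 348) - 250313 = (-1767 + 348) - 250313 = -1419 - 250313 = -251732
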